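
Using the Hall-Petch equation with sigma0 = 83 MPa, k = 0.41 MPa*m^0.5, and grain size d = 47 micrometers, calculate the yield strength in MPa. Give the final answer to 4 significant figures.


sigma_y = sigma0 + k / sqrt(d)
d = 47 um = 4.7e-05 m
sigma_y = 83 + 0.41 / sqrt(4.7e-05)
sigma_y = 142.8 MPa


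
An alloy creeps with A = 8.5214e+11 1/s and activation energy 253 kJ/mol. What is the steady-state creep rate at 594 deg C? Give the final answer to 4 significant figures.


rate = A * exp(-Q / (R*T))
T = 594 + 273.15 = 867.15 K
rate = 8.5214e+11 * exp(-253e3 / (8.314 * 867.15))
rate = 4.897e-04 1/s


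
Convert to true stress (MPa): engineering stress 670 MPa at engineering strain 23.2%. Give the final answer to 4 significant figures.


sigma_true = sigma_eng * (1 + epsilon_eng)
sigma_true = 670 * (1 + 0.232)
sigma_true = 825.4 MPa


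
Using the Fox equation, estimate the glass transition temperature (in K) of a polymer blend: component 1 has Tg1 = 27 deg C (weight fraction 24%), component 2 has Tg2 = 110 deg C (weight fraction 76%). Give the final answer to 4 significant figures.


1/Tg = w1/Tg1 + w2/Tg2 (in Kelvin)
Tg1 = 300.15 K, Tg2 = 383.15 K
1/Tg = 0.24/300.15 + 0.76/383.15
Tg = 359.3 K


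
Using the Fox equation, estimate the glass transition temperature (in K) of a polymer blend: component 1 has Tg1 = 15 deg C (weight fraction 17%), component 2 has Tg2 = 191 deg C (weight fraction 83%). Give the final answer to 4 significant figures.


1/Tg = w1/Tg1 + w2/Tg2 (in Kelvin)
Tg1 = 288.15 K, Tg2 = 464.15 K
1/Tg = 0.17/288.15 + 0.83/464.15
Tg = 420.5 K


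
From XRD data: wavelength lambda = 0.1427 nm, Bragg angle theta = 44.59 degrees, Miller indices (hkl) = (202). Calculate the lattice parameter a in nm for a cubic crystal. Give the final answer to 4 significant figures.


d = lambda / (2*sin(theta))
d = 0.1427 / (2*sin(44.59 deg))
d = 0.101634 nm
a = d * sqrt(h^2+k^2+l^2) = 0.101634 * sqrt(8)
a = 0.2875 nm


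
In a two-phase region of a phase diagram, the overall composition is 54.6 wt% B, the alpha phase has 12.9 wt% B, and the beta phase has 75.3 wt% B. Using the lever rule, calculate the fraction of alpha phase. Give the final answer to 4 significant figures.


f_alpha = (C_beta - C0) / (C_beta - C_alpha)
f_alpha = (75.3 - 54.6) / (75.3 - 12.9)
f_alpha = 0.3317


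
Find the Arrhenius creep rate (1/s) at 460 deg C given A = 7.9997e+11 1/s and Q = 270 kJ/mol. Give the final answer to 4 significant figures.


rate = A * exp(-Q / (R*T))
T = 460 + 273.15 = 733.15 K
rate = 7.9997e+11 * exp(-270e3 / (8.314 * 733.15))
rate = 4.632e-08 1/s


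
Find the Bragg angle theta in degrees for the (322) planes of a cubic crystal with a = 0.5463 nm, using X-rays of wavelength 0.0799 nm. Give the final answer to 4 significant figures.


d = a / sqrt(h^2+k^2+l^2)
d = 0.5463 / sqrt(17) = 0.132497 nm
lambda = 2*d*sin(theta)  =>  sin(theta) = lambda / (2*d)
sin(theta) = 0.0799 / (2 * 0.132497) = 0.301516
theta = 17.55 deg


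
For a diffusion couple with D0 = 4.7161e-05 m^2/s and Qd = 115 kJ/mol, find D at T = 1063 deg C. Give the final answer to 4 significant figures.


D = D0 * exp(-Qd / (R*T))
T = 1336.15 K
D = 4.7161e-05 * exp(-115e3 / (8.314 * 1336.15))
D = 1.505e-09 m^2/s


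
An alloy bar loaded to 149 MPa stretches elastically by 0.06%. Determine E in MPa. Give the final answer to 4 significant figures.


E = sigma / epsilon
epsilon = 0.06% = 6e-04
E = 149 / 6e-04
E = 248300 MPa


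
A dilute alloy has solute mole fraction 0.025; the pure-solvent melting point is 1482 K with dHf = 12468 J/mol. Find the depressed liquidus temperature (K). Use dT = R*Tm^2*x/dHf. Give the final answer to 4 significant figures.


dT = R*Tm^2*x / dHf
dT = 8.314 * 1482^2 * 0.025 / 12468
dT = 36.6142 K
T_new = 1482 - 36.6142 = 1445 K


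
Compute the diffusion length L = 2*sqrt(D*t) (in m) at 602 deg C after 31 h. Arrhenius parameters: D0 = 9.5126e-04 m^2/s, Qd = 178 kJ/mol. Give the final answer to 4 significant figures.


Step 1: D = D0 * exp(-Qd/(R*T))
T = 875.15 K
D = 9.5126e-04 * exp(-178e3 / (8.314 * 875.15)) = 2.25797e-14 m^2/s
Step 2: L = 2*sqrt(D*t)
t = 31 h = 111600 s
L = 2*sqrt(2.25797e-14 * 111600) = 1.004e-04 m


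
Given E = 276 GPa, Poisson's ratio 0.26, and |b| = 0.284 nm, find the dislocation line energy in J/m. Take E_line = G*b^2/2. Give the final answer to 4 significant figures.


Step 1: G = E / (2*(1+nu))
G = 276 / (2*(1+0.26)) = 109.524 GPa = 1.09524e+11 Pa
Step 2: E_line = G*b^2/2
b = 0.284 nm = 2.84e-10 m
E_line = 0.5 * 1.09524e+11 * (2.84e-10)^2 = 4.417e-09 J/m


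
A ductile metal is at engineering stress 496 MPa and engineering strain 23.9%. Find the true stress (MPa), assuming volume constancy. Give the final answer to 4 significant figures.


sigma_true = sigma_eng * (1 + epsilon_eng)
sigma_true = 496 * (1 + 0.239)
sigma_true = 614.5 MPa


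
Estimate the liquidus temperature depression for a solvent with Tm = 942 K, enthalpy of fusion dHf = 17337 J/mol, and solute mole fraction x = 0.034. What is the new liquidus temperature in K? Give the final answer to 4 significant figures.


dT = R*Tm^2*x / dHf
dT = 8.314 * 942^2 * 0.034 / 17337
dT = 14.4683 K
T_new = 942 - 14.4683 = 927.5 K


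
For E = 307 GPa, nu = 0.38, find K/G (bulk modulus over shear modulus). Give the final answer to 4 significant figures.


G = E / (2*(1+nu))
G = 307 / (2*(1+0.38)) = 111.232 GPa
K = E / (3*(1-2*nu))
K = 307 / (3*(1-2*0.38)) = 426.389 GPa
K/G = 426.389 / 111.232 = 3.833


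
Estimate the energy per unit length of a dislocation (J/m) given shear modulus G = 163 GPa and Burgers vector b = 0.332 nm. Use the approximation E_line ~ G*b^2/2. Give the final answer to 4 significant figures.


E = G*b^2/2
b = 0.332 nm = 3.32e-10 m
G = 163 GPa = 1.63e+11 Pa
E = 0.5 * 1.63e+11 * (3.32e-10)^2
E = 8.983e-09 J/m


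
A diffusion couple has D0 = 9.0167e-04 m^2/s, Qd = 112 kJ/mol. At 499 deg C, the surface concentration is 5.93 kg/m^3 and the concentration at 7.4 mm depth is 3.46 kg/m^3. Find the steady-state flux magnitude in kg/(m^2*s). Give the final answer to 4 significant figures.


Step 1: D = D0 * exp(-Qd/(R*T))
T = 499 + 273.15 = 772.15 K
D = 9.0167e-04 * exp(-112e3 / (8.314 * 772.15)) = 2.38871e-11 m^2/s
Step 2: J = D * (C1 - C2) / dx
J = 2.38871e-11 * (5.93 - 3.46) / 7.4e-03
J = 7.973e-09 kg/(m^2*s)


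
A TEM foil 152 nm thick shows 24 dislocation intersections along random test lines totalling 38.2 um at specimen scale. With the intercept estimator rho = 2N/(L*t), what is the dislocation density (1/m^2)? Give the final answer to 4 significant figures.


rho = 2N / (L * t)
L = 38.2 um = 3.82e-05 m, t = 152 nm = 1.52e-07 m
rho = 2 * 24 / (3.82e-05 * 1.52e-07)
rho = 8.267e+12 1/m^2


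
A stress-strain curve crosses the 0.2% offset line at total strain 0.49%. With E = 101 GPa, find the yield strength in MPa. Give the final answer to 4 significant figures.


Offset strain = 0.002
Elastic strain at yield = total_strain - offset = 4.9e-03 - 0.002 = 2.9e-03
sigma_y = E * elastic_strain = 101000 * 2.9e-03
sigma_y = 292.9 MPa


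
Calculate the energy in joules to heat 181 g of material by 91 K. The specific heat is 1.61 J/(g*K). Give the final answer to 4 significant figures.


Q = m * cp * dT
Q = 181 * 1.61 * 91
Q = 26520 J


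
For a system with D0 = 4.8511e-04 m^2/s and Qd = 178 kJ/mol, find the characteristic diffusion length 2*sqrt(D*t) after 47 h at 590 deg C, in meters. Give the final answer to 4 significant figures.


Step 1: D = D0 * exp(-Qd/(R*T))
T = 863.15 K
D = 4.8511e-04 * exp(-178e3 / (8.314 * 863.15)) = 8.19503e-15 m^2/s
Step 2: L = 2*sqrt(D*t)
t = 47 h = 169200 s
L = 2*sqrt(8.19503e-15 * 169200) = 7.447e-05 m


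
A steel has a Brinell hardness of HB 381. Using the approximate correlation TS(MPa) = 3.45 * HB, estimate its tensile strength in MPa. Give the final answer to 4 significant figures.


TS (MPa) = 3.45 * HB
TS = 3.45 * 381
TS = 1314 MPa


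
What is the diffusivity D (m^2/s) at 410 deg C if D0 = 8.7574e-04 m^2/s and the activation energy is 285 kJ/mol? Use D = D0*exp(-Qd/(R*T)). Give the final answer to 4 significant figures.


D = D0 * exp(-Qd / (R*T))
T = 683.15 K
D = 8.7574e-04 * exp(-285e3 / (8.314 * 683.15))
D = 1.413e-25 m^2/s


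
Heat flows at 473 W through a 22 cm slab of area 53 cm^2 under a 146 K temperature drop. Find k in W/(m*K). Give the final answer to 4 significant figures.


k = Q*L / (A*dT)
L = 0.22 m, A = 5.3e-03 m^2
k = 473 * 0.22 / (5.3e-03 * 146)
k = 134.5 W/(m*K)


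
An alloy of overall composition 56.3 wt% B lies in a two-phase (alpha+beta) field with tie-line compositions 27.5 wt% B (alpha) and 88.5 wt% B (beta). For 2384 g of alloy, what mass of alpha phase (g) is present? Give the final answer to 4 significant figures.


f_alpha = (C_beta - C0) / (C_beta - C_alpha)
f_alpha = (88.5 - 56.3) / (88.5 - 27.5) = 0.527869
m_alpha = f_alpha * m_total = 0.527869 * 2384 = 1258 g


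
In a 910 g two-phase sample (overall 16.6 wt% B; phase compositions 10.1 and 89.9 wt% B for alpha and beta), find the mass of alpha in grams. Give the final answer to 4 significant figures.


f_alpha = (C_beta - C0) / (C_beta - C_alpha)
f_alpha = (89.9 - 16.6) / (89.9 - 10.1) = 0.918546
m_alpha = f_alpha * m_total = 0.918546 * 910 = 835.9 g


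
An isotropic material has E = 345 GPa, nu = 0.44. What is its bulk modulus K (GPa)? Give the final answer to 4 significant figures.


K = E / (3*(1-2*nu))
K = 345 / (3*(1-2*0.44))
K = 958.3 GPa


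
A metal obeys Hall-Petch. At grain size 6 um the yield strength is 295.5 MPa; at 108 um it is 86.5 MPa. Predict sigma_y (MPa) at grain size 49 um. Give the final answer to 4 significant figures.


sigma_y = sigma0 + k / sqrt(d)
1/sqrt(d1) = 1/sqrt(6e-06) = 408.248;  1/sqrt(d2) = 96.225
k = (sigma1 - sigma2) / (1/sqrt(d1) - 1/sqrt(d2)) = (295.5 - 86.5) / (408.248 - 96.225) = 0.669822 MPa*m^0.5
sigma0 = sigma1 - k/sqrt(d1) = 295.5 - 0.669822*408.248 = 22.0464 MPa
sigma_y(d3) = 22.0464 + 0.669822 / sqrt(4.9e-05) = 117.7 MPa


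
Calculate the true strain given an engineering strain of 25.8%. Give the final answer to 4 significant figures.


epsilon_true = ln(1 + epsilon_eng)
epsilon_true = ln(1 + 0.258)
epsilon_true = 0.2295


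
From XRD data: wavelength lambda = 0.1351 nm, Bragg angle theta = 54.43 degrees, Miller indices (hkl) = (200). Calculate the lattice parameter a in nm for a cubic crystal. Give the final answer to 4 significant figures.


d = lambda / (2*sin(theta))
d = 0.1351 / (2*sin(54.43 deg))
d = 0.0830459 nm
a = d * sqrt(h^2+k^2+l^2) = 0.0830459 * sqrt(4)
a = 0.1661 nm


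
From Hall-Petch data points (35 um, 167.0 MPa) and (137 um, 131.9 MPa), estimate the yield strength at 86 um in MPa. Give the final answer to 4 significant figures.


sigma_y = sigma0 + k / sqrt(d)
1/sqrt(d1) = 1/sqrt(3.5e-05) = 169.031;  1/sqrt(d2) = 85.4358
k = (sigma1 - sigma2) / (1/sqrt(d1) - 1/sqrt(d2)) = (167.0 - 131.9) / (169.031 - 85.4358) = 0.419881 MPa*m^0.5
sigma0 = sigma1 - k/sqrt(d1) = 167.0 - 0.419881*169.031 = 96.0271 MPa
sigma_y(d3) = 96.0271 + 0.419881 / sqrt(8.6e-05) = 141.3 MPa


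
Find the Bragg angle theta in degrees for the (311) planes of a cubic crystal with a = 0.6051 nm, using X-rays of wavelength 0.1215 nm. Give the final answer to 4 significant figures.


d = a / sqrt(h^2+k^2+l^2)
d = 0.6051 / sqrt(11) = 0.182445 nm
lambda = 2*d*sin(theta)  =>  sin(theta) = lambda / (2*d)
sin(theta) = 0.1215 / (2 * 0.182445) = 0.332978
theta = 19.45 deg


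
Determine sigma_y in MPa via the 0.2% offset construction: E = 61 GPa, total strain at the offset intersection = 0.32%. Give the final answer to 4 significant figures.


Offset strain = 0.002
Elastic strain at yield = total_strain - offset = 3.2e-03 - 0.002 = 1.2e-03
sigma_y = E * elastic_strain = 61000 * 1.2e-03
sigma_y = 73.2 MPa


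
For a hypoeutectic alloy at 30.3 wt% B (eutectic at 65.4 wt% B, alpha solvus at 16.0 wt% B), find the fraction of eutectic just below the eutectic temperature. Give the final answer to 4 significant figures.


f_primary = (C_e - C0) / (C_e - C_alpha_max)
f_primary = (65.4 - 30.3) / (65.4 - 16.0)
f_primary = 0.710526
f_eutectic = 1 - 0.710526 = 0.2895


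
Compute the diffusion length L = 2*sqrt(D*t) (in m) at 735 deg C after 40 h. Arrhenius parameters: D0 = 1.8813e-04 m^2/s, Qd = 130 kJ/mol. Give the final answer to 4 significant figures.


Step 1: D = D0 * exp(-Qd/(R*T))
T = 1008.15 K
D = 1.8813e-04 * exp(-130e3 / (8.314 * 1008.15)) = 3.45626e-11 m^2/s
Step 2: L = 2*sqrt(D*t)
t = 40 h = 144000 s
L = 2*sqrt(3.45626e-11 * 144000) = 4.462e-03 m


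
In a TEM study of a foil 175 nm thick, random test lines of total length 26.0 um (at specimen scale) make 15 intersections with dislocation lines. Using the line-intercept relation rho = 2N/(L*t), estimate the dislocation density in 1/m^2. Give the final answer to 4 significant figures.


rho = 2N / (L * t)
L = 26.0 um = 2.6e-05 m, t = 175 nm = 1.75e-07 m
rho = 2 * 15 / (2.6e-05 * 1.75e-07)
rho = 6.593e+12 1/m^2


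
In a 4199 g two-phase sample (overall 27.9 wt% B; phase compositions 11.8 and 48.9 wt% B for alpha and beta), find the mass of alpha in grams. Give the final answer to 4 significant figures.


f_alpha = (C_beta - C0) / (C_beta - C_alpha)
f_alpha = (48.9 - 27.9) / (48.9 - 11.8) = 0.566038
m_alpha = f_alpha * m_total = 0.566038 * 4199 = 2377 g


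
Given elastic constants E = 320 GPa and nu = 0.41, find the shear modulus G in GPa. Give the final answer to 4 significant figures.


G = E / (2*(1+nu))
G = 320 / (2*(1+0.41))
G = 113.5 GPa


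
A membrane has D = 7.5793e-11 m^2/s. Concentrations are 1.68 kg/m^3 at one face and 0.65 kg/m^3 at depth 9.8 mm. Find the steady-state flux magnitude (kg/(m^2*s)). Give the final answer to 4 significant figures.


J = -D * (dC/dx) = D * (C1 - C2) / dx
J = 7.5793e-11 * (1.68 - 0.65) / 9.8e-03
J = 7.966e-09 kg/(m^2*s)


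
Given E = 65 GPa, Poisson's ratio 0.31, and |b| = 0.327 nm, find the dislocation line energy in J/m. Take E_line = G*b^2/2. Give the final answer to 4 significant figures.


Step 1: G = E / (2*(1+nu))
G = 65 / (2*(1+0.31)) = 24.8092 GPa = 2.48092e+10 Pa
Step 2: E_line = G*b^2/2
b = 0.327 nm = 3.27e-10 m
E_line = 0.5 * 2.48092e+10 * (3.27e-10)^2 = 1.326e-09 J/m


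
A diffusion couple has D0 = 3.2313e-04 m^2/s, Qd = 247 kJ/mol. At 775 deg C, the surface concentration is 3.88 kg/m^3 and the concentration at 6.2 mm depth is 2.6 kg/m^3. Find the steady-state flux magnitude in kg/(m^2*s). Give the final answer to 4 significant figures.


Step 1: D = D0 * exp(-Qd/(R*T))
T = 775 + 273.15 = 1048.15 K
D = 3.2313e-04 * exp(-247e3 / (8.314 * 1048.15)) = 1.58368e-16 m^2/s
Step 2: J = D * (C1 - C2) / dx
J = 1.58368e-16 * (3.88 - 2.6) / 6.2e-03
J = 3.27e-14 kg/(m^2*s)


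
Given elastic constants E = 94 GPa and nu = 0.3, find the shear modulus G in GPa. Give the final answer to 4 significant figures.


G = E / (2*(1+nu))
G = 94 / (2*(1+0.3))
G = 36.15 GPa


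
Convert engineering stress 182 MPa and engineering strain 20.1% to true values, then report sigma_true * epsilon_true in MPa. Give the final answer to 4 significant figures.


sigma_true = sigma_eng * (1 + epsilon_eng)
sigma_true = 182 * (1 + 0.201) = 218.582 MPa
epsilon_true = ln(1 + epsilon_eng)
epsilon_true = ln(1 + 0.201) = 0.183155
sigma_true * epsilon_true = 218.582 * 0.183155 = 40.03 MPa


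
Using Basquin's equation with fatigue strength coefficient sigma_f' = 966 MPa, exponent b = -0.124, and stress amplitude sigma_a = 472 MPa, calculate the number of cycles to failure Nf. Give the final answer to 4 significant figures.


sigma_a = sigma_f' * (2*Nf)^b
2*Nf = (sigma_a / sigma_f')^(1/b)
2*Nf = (472 / 966)^(1/-0.124)
2*Nf = 322.365
Nf = 161.2 cycles


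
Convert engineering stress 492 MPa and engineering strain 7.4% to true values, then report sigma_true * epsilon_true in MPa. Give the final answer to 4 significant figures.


sigma_true = sigma_eng * (1 + epsilon_eng)
sigma_true = 492 * (1 + 0.074) = 528.408 MPa
epsilon_true = ln(1 + epsilon_eng)
epsilon_true = ln(1 + 0.074) = 0.07139
sigma_true * epsilon_true = 528.408 * 0.07139 = 37.72 MPa


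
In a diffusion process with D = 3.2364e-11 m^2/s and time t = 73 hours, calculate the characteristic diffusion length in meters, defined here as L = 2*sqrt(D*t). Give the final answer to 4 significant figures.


t = 73 hr = 262800 s
Diffusion length = 2*sqrt(D*t)
= 2*sqrt(3.2364e-11 * 262800)
= 5.833e-03 m


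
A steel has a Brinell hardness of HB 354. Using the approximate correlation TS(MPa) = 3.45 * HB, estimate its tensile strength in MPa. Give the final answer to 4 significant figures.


TS (MPa) = 3.45 * HB
TS = 3.45 * 354
TS = 1221 MPa


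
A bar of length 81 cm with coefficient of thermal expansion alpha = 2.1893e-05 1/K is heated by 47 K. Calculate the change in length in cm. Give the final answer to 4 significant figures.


dL = L0 * alpha * dT
dL = 81 * 2.1893e-05 * 47
dL = 0.08335 cm


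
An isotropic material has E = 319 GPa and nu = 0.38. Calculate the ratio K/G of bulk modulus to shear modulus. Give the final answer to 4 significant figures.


G = E / (2*(1+nu))
G = 319 / (2*(1+0.38)) = 115.58 GPa
K = E / (3*(1-2*nu))
K = 319 / (3*(1-2*0.38)) = 443.056 GPa
K/G = 443.056 / 115.58 = 3.833


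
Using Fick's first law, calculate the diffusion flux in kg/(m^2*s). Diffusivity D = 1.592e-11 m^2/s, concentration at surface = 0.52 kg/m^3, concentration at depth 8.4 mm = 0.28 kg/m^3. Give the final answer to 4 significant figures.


J = -D * (dC/dx) = D * (C1 - C2) / dx
J = 1.592e-11 * (0.52 - 0.28) / 8.4e-03
J = 4.549e-10 kg/(m^2*s)


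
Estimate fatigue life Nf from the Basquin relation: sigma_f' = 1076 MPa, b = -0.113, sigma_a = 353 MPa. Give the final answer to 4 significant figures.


sigma_a = sigma_f' * (2*Nf)^b
2*Nf = (sigma_a / sigma_f')^(1/b)
2*Nf = (353 / 1076)^(1/-0.113)
2*Nf = 19209.6
Nf = 9605 cycles


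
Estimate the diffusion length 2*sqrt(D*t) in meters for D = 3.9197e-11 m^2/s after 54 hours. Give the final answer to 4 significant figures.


t = 54 hr = 194400 s
Diffusion length = 2*sqrt(D*t)
= 2*sqrt(3.9197e-11 * 194400)
= 5.521e-03 m


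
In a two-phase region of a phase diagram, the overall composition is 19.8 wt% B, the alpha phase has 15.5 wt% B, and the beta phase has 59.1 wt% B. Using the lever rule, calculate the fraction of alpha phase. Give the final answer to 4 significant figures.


f_alpha = (C_beta - C0) / (C_beta - C_alpha)
f_alpha = (59.1 - 19.8) / (59.1 - 15.5)
f_alpha = 0.9014


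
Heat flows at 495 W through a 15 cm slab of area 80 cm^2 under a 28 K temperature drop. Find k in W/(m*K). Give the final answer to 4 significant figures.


k = Q*L / (A*dT)
L = 0.15 m, A = 8e-03 m^2
k = 495 * 0.15 / (8e-03 * 28)
k = 331.5 W/(m*K)


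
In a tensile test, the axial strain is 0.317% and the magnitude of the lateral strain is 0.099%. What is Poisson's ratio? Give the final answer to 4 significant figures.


nu = -epsilon_lat / epsilon_axial
Lateral strain is contraction (negative), so using magnitudes:
nu = 0.099 / 0.317
nu = 0.3123


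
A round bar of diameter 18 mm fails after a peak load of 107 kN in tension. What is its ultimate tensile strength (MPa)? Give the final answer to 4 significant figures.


A0 = pi*(d/2)^2 = pi*(18/2)^2 = 254.469 mm^2
UTS = F_max / A0 = 107*1000 / 254.469
UTS = 420.5 MPa


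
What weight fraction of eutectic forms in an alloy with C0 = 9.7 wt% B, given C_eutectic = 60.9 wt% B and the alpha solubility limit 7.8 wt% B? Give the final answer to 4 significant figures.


f_primary = (C_e - C0) / (C_e - C_alpha_max)
f_primary = (60.9 - 9.7) / (60.9 - 7.8)
f_primary = 0.964218
f_eutectic = 1 - 0.964218 = 0.03578


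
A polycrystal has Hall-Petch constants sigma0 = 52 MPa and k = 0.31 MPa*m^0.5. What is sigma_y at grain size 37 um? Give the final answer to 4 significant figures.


sigma_y = sigma0 + k / sqrt(d)
d = 37 um = 3.7e-05 m
sigma_y = 52 + 0.31 / sqrt(3.7e-05)
sigma_y = 103 MPa


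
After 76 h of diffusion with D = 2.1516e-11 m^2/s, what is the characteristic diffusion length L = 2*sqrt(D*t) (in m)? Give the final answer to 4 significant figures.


t = 76 hr = 273600 s
Diffusion length = 2*sqrt(D*t)
= 2*sqrt(2.1516e-11 * 273600)
= 4.853e-03 m


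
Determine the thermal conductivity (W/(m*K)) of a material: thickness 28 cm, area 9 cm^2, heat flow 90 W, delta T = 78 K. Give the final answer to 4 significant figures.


k = Q*L / (A*dT)
L = 0.28 m, A = 9e-04 m^2
k = 90 * 0.28 / (9e-04 * 78)
k = 359 W/(m*K)


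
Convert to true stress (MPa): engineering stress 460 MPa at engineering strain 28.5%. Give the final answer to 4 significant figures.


sigma_true = sigma_eng * (1 + epsilon_eng)
sigma_true = 460 * (1 + 0.285)
sigma_true = 591.1 MPa


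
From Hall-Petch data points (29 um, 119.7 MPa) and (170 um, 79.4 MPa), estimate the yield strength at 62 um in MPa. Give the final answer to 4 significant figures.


sigma_y = sigma0 + k / sqrt(d)
1/sqrt(d1) = 1/sqrt(2.9e-05) = 185.695;  1/sqrt(d2) = 76.6965
k = (sigma1 - sigma2) / (1/sqrt(d1) - 1/sqrt(d2)) = (119.7 - 79.4) / (185.695 - 76.6965) = 0.369729 MPa*m^0.5
sigma0 = sigma1 - k/sqrt(d1) = 119.7 - 0.369729*185.695 = 51.0431 MPa
sigma_y(d3) = 51.0431 + 0.369729 / sqrt(6.2e-05) = 98 MPa


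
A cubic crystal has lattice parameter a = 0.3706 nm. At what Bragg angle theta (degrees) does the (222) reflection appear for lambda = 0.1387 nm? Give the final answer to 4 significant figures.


d = a / sqrt(h^2+k^2+l^2)
d = 0.3706 / sqrt(12) = 0.106983 nm
lambda = 2*d*sin(theta)  =>  sin(theta) = lambda / (2*d)
sin(theta) = 0.1387 / (2 * 0.106983) = 0.648234
theta = 40.41 deg


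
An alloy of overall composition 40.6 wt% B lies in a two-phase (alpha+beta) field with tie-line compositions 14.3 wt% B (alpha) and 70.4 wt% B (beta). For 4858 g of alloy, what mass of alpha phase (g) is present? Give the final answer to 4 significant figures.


f_alpha = (C_beta - C0) / (C_beta - C_alpha)
f_alpha = (70.4 - 40.6) / (70.4 - 14.3) = 0.531194
m_alpha = f_alpha * m_total = 0.531194 * 4858 = 2581 g


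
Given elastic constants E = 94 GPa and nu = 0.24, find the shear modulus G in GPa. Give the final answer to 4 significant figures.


G = E / (2*(1+nu))
G = 94 / (2*(1+0.24))
G = 37.9 GPa


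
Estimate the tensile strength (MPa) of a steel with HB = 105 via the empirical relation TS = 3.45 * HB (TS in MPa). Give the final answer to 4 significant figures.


TS (MPa) = 3.45 * HB
TS = 3.45 * 105
TS = 362.3 MPa


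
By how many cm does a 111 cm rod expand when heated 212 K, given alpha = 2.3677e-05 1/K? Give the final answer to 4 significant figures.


dL = L0 * alpha * dT
dL = 111 * 2.3677e-05 * 212
dL = 0.5572 cm


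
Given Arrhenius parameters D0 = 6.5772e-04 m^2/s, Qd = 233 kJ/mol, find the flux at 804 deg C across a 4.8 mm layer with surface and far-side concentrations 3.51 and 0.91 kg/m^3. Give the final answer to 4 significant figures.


Step 1: D = D0 * exp(-Qd/(R*T))
T = 804 + 273.15 = 1077.15 K
D = 6.5772e-04 * exp(-233e3 / (8.314 * 1077.15)) = 3.30123e-15 m^2/s
Step 2: J = D * (C1 - C2) / dx
J = 3.30123e-15 * (3.51 - 0.91) / 4.8e-03
J = 1.788e-12 kg/(m^2*s)


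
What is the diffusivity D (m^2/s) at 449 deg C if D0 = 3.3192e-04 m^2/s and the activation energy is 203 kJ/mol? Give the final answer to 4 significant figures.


D = D0 * exp(-Qd / (R*T))
T = 722.15 K
D = 3.3192e-04 * exp(-203e3 / (8.314 * 722.15))
D = 6.872e-19 m^2/s


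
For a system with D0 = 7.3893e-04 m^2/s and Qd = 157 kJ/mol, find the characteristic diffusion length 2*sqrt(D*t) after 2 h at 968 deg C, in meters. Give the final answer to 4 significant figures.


Step 1: D = D0 * exp(-Qd/(R*T))
T = 1241.15 K
D = 7.3893e-04 * exp(-157e3 / (8.314 * 1241.15)) = 1.82353e-10 m^2/s
Step 2: L = 2*sqrt(D*t)
t = 2 h = 7200 s
L = 2*sqrt(1.82353e-10 * 7200) = 2.292e-03 m


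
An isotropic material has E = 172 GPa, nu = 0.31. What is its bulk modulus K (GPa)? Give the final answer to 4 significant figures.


K = E / (3*(1-2*nu))
K = 172 / (3*(1-2*0.31))
K = 150.9 GPa


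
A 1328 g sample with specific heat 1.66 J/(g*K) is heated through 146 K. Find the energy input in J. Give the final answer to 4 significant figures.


Q = m * cp * dT
Q = 1328 * 1.66 * 146
Q = 321900 J


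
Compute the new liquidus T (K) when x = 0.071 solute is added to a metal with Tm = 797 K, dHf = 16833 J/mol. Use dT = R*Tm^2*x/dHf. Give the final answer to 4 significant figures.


dT = R*Tm^2*x / dHf
dT = 8.314 * 797^2 * 0.071 / 16833
dT = 22.2753 K
T_new = 797 - 22.2753 = 774.7 K


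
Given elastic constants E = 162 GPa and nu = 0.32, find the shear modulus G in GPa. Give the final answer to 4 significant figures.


G = E / (2*(1+nu))
G = 162 / (2*(1+0.32))
G = 61.36 GPa


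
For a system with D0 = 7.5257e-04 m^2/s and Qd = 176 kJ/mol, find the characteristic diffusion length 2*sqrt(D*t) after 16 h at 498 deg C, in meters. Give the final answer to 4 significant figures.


Step 1: D = D0 * exp(-Qd/(R*T))
T = 771.15 K
D = 7.5257e-04 * exp(-176e3 / (8.314 * 771.15)) = 9.00689e-16 m^2/s
Step 2: L = 2*sqrt(D*t)
t = 16 h = 57600 s
L = 2*sqrt(9.00689e-16 * 57600) = 1.441e-05 m


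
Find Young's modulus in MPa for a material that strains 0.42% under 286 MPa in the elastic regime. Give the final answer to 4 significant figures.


E = sigma / epsilon
epsilon = 0.42% = 4.2e-03
E = 286 / 4.2e-03
E = 68100 MPa


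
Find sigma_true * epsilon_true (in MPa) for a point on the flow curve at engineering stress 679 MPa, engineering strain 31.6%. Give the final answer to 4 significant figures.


sigma_true = sigma_eng * (1 + epsilon_eng)
sigma_true = 679 * (1 + 0.316) = 893.564 MPa
epsilon_true = ln(1 + epsilon_eng)
epsilon_true = ln(1 + 0.316) = 0.274597
sigma_true * epsilon_true = 893.564 * 0.274597 = 245.4 MPa


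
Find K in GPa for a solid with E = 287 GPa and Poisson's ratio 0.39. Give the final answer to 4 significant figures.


K = E / (3*(1-2*nu))
K = 287 / (3*(1-2*0.39))
K = 434.8 GPa


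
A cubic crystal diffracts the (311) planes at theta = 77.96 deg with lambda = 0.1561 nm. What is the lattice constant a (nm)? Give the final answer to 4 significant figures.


d = lambda / (2*sin(theta))
d = 0.1561 / (2*sin(77.96 deg))
d = 0.0798055 nm
a = d * sqrt(h^2+k^2+l^2) = 0.0798055 * sqrt(11)
a = 0.2647 nm


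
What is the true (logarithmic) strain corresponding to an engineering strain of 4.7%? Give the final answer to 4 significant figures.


epsilon_true = ln(1 + epsilon_eng)
epsilon_true = ln(1 + 0.047)
epsilon_true = 0.04593


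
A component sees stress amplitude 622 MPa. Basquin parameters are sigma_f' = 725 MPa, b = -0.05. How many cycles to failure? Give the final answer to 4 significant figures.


sigma_a = sigma_f' * (2*Nf)^b
2*Nf = (sigma_a / sigma_f')^(1/b)
2*Nf = (622 / 725)^(1/-0.05)
2*Nf = 21.4266
Nf = 10.71 cycles


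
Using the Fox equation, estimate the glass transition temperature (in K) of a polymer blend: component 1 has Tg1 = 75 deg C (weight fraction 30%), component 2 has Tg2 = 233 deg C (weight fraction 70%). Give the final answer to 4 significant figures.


1/Tg = w1/Tg1 + w2/Tg2 (in Kelvin)
Tg1 = 348.15 K, Tg2 = 506.15 K
1/Tg = 0.3/348.15 + 0.7/506.15
Tg = 445.5 K


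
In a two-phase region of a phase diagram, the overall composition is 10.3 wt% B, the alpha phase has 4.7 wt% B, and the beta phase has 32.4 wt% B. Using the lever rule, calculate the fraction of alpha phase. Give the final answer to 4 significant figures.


f_alpha = (C_beta - C0) / (C_beta - C_alpha)
f_alpha = (32.4 - 10.3) / (32.4 - 4.7)
f_alpha = 0.7978


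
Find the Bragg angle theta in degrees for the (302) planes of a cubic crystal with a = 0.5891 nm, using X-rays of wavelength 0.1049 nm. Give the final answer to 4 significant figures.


d = a / sqrt(h^2+k^2+l^2)
d = 0.5891 / sqrt(13) = 0.163387 nm
lambda = 2*d*sin(theta)  =>  sin(theta) = lambda / (2*d)
sin(theta) = 0.1049 / (2 * 0.163387) = 0.321017
theta = 18.72 deg


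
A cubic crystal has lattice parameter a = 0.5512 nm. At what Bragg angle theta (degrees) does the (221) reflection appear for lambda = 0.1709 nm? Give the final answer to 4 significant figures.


d = a / sqrt(h^2+k^2+l^2)
d = 0.5512 / sqrt(9) = 0.183733 nm
lambda = 2*d*sin(theta)  =>  sin(theta) = lambda / (2*d)
sin(theta) = 0.1709 / (2 * 0.183733) = 0.465076
theta = 27.72 deg


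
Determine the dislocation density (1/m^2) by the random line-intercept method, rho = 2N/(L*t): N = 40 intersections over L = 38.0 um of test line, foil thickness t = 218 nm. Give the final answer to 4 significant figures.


rho = 2N / (L * t)
L = 38.0 um = 3.8e-05 m, t = 218 nm = 2.18e-07 m
rho = 2 * 40 / (3.8e-05 * 2.18e-07)
rho = 9.657e+12 1/m^2


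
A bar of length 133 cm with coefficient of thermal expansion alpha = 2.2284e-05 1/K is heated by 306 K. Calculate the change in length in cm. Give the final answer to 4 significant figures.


dL = L0 * alpha * dT
dL = 133 * 2.2284e-05 * 306
dL = 0.9069 cm


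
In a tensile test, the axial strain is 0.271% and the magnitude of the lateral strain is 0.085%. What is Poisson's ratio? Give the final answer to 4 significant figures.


nu = -epsilon_lat / epsilon_axial
Lateral strain is contraction (negative), so using magnitudes:
nu = 0.085 / 0.271
nu = 0.3137


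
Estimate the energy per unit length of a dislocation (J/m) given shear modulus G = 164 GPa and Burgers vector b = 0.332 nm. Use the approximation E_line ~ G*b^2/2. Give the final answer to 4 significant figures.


E = G*b^2/2
b = 0.332 nm = 3.32e-10 m
G = 164 GPa = 1.64e+11 Pa
E = 0.5 * 1.64e+11 * (3.32e-10)^2
E = 9.038e-09 J/m


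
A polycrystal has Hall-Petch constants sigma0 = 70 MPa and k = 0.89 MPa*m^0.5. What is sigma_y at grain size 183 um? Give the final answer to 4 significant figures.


sigma_y = sigma0 + k / sqrt(d)
d = 183 um = 1.83e-04 m
sigma_y = 70 + 0.89 / sqrt(1.83e-04)
sigma_y = 135.8 MPa


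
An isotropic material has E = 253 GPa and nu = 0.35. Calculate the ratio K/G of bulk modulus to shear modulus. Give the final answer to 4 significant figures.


G = E / (2*(1+nu))
G = 253 / (2*(1+0.35)) = 93.7037 GPa
K = E / (3*(1-2*nu))
K = 253 / (3*(1-2*0.35)) = 281.111 GPa
K/G = 281.111 / 93.7037 = 3


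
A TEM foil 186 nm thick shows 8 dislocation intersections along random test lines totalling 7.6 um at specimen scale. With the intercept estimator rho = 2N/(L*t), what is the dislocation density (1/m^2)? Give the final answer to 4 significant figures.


rho = 2N / (L * t)
L = 7.6 um = 7.6e-06 m, t = 186 nm = 1.86e-07 m
rho = 2 * 8 / (7.6e-06 * 1.86e-07)
rho = 1.132e+13 1/m^2


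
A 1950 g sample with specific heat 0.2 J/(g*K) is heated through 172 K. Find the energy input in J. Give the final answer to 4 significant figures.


Q = m * cp * dT
Q = 1950 * 0.2 * 172
Q = 67080 J


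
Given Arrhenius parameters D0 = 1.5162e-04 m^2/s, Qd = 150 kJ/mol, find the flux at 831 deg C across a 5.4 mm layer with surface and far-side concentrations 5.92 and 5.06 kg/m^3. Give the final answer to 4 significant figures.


Step 1: D = D0 * exp(-Qd/(R*T))
T = 831 + 273.15 = 1104.15 K
D = 1.5162e-04 * exp(-150e3 / (8.314 * 1104.15)) = 1.21441e-11 m^2/s
Step 2: J = D * (C1 - C2) / dx
J = 1.21441e-11 * (5.92 - 5.06) / 5.4e-03
J = 1.934e-09 kg/(m^2*s)


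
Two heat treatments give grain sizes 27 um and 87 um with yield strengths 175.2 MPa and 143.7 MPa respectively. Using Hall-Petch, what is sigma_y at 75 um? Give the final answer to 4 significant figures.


sigma_y = sigma0 + k / sqrt(d)
1/sqrt(d1) = 1/sqrt(2.7e-05) = 192.45;  1/sqrt(d2) = 107.211
k = (sigma1 - sigma2) / (1/sqrt(d1) - 1/sqrt(d2)) = (175.2 - 143.7) / (192.45 - 107.211) = 0.36955 MPa*m^0.5
sigma0 = sigma1 - k/sqrt(d1) = 175.2 - 0.36955*192.45 = 104.08 MPa
sigma_y(d3) = 104.08 + 0.36955 / sqrt(7.5e-05) = 146.8 MPa


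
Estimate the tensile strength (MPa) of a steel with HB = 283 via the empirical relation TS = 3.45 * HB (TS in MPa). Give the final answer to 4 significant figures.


TS (MPa) = 3.45 * HB
TS = 3.45 * 283
TS = 976.4 MPa


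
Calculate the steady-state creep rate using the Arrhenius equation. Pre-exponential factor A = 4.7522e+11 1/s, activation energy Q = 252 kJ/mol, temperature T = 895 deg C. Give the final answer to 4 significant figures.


rate = A * exp(-Q / (R*T))
T = 895 + 273.15 = 1168.15 K
rate = 4.7522e+11 * exp(-252e3 / (8.314 * 1168.15))
rate = 2.559 1/s


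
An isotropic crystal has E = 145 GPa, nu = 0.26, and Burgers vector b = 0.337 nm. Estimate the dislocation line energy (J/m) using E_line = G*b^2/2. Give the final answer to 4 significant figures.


Step 1: G = E / (2*(1+nu))
G = 145 / (2*(1+0.26)) = 57.5397 GPa = 5.75397e+10 Pa
Step 2: E_line = G*b^2/2
b = 0.337 nm = 3.37e-10 m
E_line = 0.5 * 5.75397e+10 * (3.37e-10)^2 = 3.267e-09 J/m


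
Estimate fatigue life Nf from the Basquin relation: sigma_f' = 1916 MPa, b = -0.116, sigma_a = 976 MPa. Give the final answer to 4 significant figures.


sigma_a = sigma_f' * (2*Nf)^b
2*Nf = (sigma_a / sigma_f')^(1/b)
2*Nf = (976 / 1916)^(1/-0.116)
2*Nf = 335.269
Nf = 167.6 cycles


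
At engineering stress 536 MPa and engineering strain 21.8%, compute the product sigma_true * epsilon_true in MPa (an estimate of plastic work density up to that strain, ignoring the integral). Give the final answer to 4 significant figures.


sigma_true = sigma_eng * (1 + epsilon_eng)
sigma_true = 536 * (1 + 0.218) = 652.848 MPa
epsilon_true = ln(1 + epsilon_eng)
epsilon_true = ln(1 + 0.218) = 0.19721
sigma_true * epsilon_true = 652.848 * 0.19721 = 128.7 MPa


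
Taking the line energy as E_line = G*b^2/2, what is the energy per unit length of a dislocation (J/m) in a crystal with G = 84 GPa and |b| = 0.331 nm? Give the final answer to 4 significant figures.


E = G*b^2/2
b = 0.331 nm = 3.31e-10 m
G = 84 GPa = 8.4e+10 Pa
E = 0.5 * 8.4e+10 * (3.31e-10)^2
E = 4.602e-09 J/m


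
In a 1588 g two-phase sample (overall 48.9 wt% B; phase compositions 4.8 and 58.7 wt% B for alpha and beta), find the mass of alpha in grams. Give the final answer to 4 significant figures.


f_alpha = (C_beta - C0) / (C_beta - C_alpha)
f_alpha = (58.7 - 48.9) / (58.7 - 4.8) = 0.181818
m_alpha = f_alpha * m_total = 0.181818 * 1588 = 288.7 g


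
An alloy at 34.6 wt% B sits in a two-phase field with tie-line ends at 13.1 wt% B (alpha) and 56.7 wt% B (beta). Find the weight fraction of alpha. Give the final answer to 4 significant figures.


f_alpha = (C_beta - C0) / (C_beta - C_alpha)
f_alpha = (56.7 - 34.6) / (56.7 - 13.1)
f_alpha = 0.5069


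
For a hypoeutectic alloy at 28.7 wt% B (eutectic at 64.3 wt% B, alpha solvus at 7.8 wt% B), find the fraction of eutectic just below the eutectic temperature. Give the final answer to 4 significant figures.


f_primary = (C_e - C0) / (C_e - C_alpha_max)
f_primary = (64.3 - 28.7) / (64.3 - 7.8)
f_primary = 0.630088
f_eutectic = 1 - 0.630088 = 0.3699


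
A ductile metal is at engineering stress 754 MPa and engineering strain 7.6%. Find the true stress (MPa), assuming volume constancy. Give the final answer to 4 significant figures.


sigma_true = sigma_eng * (1 + epsilon_eng)
sigma_true = 754 * (1 + 0.076)
sigma_true = 811.3 MPa


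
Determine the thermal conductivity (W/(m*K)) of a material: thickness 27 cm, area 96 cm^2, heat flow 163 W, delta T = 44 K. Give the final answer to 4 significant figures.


k = Q*L / (A*dT)
L = 0.27 m, A = 9.6e-03 m^2
k = 163 * 0.27 / (9.6e-03 * 44)
k = 104.2 W/(m*K)


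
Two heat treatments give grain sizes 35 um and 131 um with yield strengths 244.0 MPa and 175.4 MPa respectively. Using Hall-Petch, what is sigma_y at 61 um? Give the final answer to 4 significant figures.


sigma_y = sigma0 + k / sqrt(d)
1/sqrt(d1) = 1/sqrt(3.5e-05) = 169.031;  1/sqrt(d2) = 87.3704
k = (sigma1 - sigma2) / (1/sqrt(d1) - 1/sqrt(d2)) = (244.0 - 175.4) / (169.031 - 87.3704) = 0.840064 MPa*m^0.5
sigma0 = sigma1 - k/sqrt(d1) = 244.0 - 0.840064*169.031 = 102.003 MPa
sigma_y(d3) = 102.003 + 0.840064 / sqrt(6.1e-05) = 209.6 MPa


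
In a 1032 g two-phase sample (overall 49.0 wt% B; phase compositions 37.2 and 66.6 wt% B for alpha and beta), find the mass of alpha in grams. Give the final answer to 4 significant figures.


f_alpha = (C_beta - C0) / (C_beta - C_alpha)
f_alpha = (66.6 - 49.0) / (66.6 - 37.2) = 0.598639
m_alpha = f_alpha * m_total = 0.598639 * 1032 = 617.8 g


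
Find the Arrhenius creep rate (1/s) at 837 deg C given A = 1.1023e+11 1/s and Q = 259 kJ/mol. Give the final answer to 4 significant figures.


rate = A * exp(-Q / (R*T))
T = 837 + 273.15 = 1110.15 K
rate = 1.1023e+11 * exp(-259e3 / (8.314 * 1110.15))
rate = 0.07168 1/s


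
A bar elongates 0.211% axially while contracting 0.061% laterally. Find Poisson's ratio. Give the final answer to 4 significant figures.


nu = -epsilon_lat / epsilon_axial
Lateral strain is contraction (negative), so using magnitudes:
nu = 0.061 / 0.211
nu = 0.2891


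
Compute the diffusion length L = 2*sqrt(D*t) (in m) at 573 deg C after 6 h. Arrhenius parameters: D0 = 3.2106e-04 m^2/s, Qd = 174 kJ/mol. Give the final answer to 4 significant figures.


Step 1: D = D0 * exp(-Qd/(R*T))
T = 846.15 K
D = 3.2106e-04 * exp(-174e3 / (8.314 * 846.15)) = 5.81846e-15 m^2/s
Step 2: L = 2*sqrt(D*t)
t = 6 h = 21600 s
L = 2*sqrt(5.81846e-15 * 21600) = 2.242e-05 m


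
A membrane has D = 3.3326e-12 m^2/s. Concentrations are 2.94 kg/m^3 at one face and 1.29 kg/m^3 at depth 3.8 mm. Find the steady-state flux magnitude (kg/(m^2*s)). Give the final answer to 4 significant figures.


J = -D * (dC/dx) = D * (C1 - C2) / dx
J = 3.3326e-12 * (2.94 - 1.29) / 3.8e-03
J = 1.447e-09 kg/(m^2*s)


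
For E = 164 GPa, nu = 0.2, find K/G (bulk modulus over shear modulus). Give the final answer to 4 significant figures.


G = E / (2*(1+nu))
G = 164 / (2*(1+0.2)) = 68.3333 GPa
K = E / (3*(1-2*nu))
K = 164 / (3*(1-2*0.2)) = 91.1111 GPa
K/G = 91.1111 / 68.3333 = 1.333


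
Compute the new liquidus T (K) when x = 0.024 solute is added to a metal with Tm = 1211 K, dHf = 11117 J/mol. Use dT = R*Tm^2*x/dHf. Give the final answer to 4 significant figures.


dT = R*Tm^2*x / dHf
dT = 8.314 * 1211^2 * 0.024 / 11117
dT = 26.3222 K
T_new = 1211 - 26.3222 = 1185 K


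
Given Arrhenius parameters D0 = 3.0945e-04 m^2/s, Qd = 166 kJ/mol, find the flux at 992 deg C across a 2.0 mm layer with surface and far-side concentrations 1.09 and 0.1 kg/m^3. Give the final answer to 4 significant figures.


Step 1: D = D0 * exp(-Qd/(R*T))
T = 992 + 273.15 = 1265.15 K
D = 3.0945e-04 * exp(-166e3 / (8.314 * 1265.15)) = 4.33161e-11 m^2/s
Step 2: J = D * (C1 - C2) / dx
J = 4.33161e-11 * (1.09 - 0.1) / 2e-03
J = 2.144e-08 kg/(m^2*s)


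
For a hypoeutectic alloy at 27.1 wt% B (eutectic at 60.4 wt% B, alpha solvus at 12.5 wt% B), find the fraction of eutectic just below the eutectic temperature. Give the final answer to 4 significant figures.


f_primary = (C_e - C0) / (C_e - C_alpha_max)
f_primary = (60.4 - 27.1) / (60.4 - 12.5)
f_primary = 0.695198
f_eutectic = 1 - 0.695198 = 0.3048


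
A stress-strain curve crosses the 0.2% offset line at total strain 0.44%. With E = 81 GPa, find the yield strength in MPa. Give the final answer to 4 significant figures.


Offset strain = 0.002
Elastic strain at yield = total_strain - offset = 4.4e-03 - 0.002 = 2.4e-03
sigma_y = E * elastic_strain = 81000 * 2.4e-03
sigma_y = 194.4 MPa


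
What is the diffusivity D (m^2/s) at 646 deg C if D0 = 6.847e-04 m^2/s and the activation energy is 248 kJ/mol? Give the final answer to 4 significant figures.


D = D0 * exp(-Qd / (R*T))
T = 919.15 K
D = 6.847e-04 * exp(-248e3 / (8.314 * 919.15))
D = 5.512e-18 m^2/s


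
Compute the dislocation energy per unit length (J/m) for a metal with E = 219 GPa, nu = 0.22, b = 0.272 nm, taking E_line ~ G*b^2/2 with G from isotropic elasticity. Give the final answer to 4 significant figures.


Step 1: G = E / (2*(1+nu))
G = 219 / (2*(1+0.22)) = 89.7541 GPa = 8.97541e+10 Pa
Step 2: E_line = G*b^2/2
b = 0.272 nm = 2.72e-10 m
E_line = 0.5 * 8.97541e+10 * (2.72e-10)^2 = 3.32e-09 J/m
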